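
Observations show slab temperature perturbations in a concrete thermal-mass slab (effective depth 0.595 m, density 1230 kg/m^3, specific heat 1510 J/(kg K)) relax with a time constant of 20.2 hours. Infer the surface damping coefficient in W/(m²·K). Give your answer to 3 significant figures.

15.2

Areal heat capacity C = ρ c_p D = 1230 × 1510 × 0.595 = 1.11×10^6 J/(m^2 K).
τ = 20.2 hours = 72700 s.
λ = C / τ = 1.11×10^6 / 72700 = 15.2 W/(m²·K).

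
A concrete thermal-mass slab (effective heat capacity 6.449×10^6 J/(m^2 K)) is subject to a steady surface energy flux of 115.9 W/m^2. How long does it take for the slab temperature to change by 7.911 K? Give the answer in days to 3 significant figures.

5.09 days

Areal heat capacity C = 6.449×10^6 J/(m^2 K) (given).
Time required: Δt = C ΔT / F = 6.45×10^6 × 7.911 / 115.9 = 4.40×10^5 s.
In days: 4.40×10^5 s / (86400 s/day) = 5.09 days.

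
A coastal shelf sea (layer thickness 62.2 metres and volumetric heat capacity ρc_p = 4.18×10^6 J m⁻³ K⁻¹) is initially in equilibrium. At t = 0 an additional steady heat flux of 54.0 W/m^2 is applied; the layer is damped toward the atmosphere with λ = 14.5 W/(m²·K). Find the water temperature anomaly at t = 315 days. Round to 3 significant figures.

2.91 K

Areal heat capacity C = ρc_p × D = 4.18×10^6 × 62.2 = 2.60×10^8 J/(m²·K).
τ = C / λ = 2.60×10^8 / 14.5 = 1.79×10^7 s.
Equilibrium anomaly ΔT_eq = F / λ = 54.0 / 14.5 = 3.72 K.
t = 315 days = 2.72×10^7 s, so t/τ = 1.52.
ΔT(t) = ΔT_eq (1 − e^(−t/τ)) = 3.72 × (1 − e^−1.52) = 2.91 K.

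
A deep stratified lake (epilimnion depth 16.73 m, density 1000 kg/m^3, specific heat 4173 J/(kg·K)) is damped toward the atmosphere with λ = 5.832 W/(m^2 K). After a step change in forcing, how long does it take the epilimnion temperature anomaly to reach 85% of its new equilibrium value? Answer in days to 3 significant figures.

Areal heat capacity C = ρ c_p D = 1000 × 4173 × 16.73 = 6.98×10^7 J m⁻² K⁻¹.
τ = C / λ = 6.98×10^7 / 5.832 = 1.20×10^7 s.
Fraction reached: 1 − e^(−t/τ) = 0.85 ⇒ t = −τ ln(1 − 0.85) = τ × 1.90.
t = 2.27×10^7 s = 263 days.

263 days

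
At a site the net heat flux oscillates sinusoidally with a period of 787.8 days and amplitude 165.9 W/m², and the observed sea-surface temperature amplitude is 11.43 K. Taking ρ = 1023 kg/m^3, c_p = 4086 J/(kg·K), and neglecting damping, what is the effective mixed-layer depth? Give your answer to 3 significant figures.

37.6 m

ω = 2π / 6.81×10^7 s = 9.23×10^-8 s⁻¹.
Required C = F₀ / (A ω) = 165.9 / (11.43 × 9.23×10^-8) = 1.57×10^8 J/(m²·K).
D = C / (ρ c_p) = 1.57×10^8 / (1023 × 4086) = 37.6 m.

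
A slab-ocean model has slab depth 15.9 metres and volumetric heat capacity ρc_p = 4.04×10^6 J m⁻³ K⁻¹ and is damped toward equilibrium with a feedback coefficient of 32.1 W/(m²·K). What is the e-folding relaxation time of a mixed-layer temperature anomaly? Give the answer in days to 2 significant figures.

23 days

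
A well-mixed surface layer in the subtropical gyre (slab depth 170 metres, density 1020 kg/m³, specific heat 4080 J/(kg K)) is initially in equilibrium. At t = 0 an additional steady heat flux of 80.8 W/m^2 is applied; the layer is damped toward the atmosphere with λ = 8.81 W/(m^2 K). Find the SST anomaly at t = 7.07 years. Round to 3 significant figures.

8.60 K

Areal heat capacity C = ρ c_p D = 1020 × 4080 × 170 = 7.07×10^8 J m⁻² K⁻¹.
τ = C / λ = 7.07×10^8 / 8.81 = 8.03×10^7 s.
Equilibrium anomaly ΔT_eq = F / λ = 80.8 / 8.81 = 9.17 K.
t = 7.07 years = 2.23×10^8 s, so t/τ = 2.78.
ΔT(t) = ΔT_eq (1 − e^(−t/τ)) = 9.17 × (1 − e^−2.78) = 8.60 K.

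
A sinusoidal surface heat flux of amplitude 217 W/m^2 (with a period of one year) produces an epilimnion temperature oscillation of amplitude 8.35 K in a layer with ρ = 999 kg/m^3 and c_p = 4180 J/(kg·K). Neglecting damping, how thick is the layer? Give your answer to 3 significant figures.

31.2 m

ω = 2π / 3.15×10^7 s = 1.99×10^-7 s⁻¹.
Required C = F₀ / (A ω) = 217 / (8.35 × 1.99×10^-7) = 1.30×10^8 J/(m²·K).
D = C / (ρ c_p) = 1.30×10^8 / (999 × 4180) = 31.2 m.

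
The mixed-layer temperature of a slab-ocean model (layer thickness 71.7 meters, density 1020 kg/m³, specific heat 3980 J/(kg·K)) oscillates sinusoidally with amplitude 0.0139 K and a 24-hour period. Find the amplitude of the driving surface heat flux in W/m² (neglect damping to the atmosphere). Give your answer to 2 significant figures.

Areal heat capacity C = ρ c_p D = 1020 × 3980 × 71.7 = 2.91×10^8 J/(m²·K).
ω = 2π / 86400 s = 7.27×10^-5 s⁻¹.
Cω = 2.91×10^8 × 7.27×10^-5 = 21200 W/(m²·K).
F₀ = A × Cω = 0.0139 × 21200 = 294 W/m².

290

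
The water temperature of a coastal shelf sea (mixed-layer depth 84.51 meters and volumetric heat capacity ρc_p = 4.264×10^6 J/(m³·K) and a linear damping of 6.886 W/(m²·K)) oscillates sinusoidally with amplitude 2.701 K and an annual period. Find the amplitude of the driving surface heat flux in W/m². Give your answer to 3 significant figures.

Areal heat capacity C = ρc_p × D = 4.264×10^6 × 84.51 = 3.60×10^8 J m⁻² K⁻¹.
ω = 2π / 3.15×10^7 s = 1.99×10^-7 s⁻¹.
√((Cω)² + λ²) = √((71.8)² + 6.886²) = 72.1 W/(m²·K).
F₀ = A × √((Cω)²+λ²) = 2.701 × 72.1 = 195 W/m².

195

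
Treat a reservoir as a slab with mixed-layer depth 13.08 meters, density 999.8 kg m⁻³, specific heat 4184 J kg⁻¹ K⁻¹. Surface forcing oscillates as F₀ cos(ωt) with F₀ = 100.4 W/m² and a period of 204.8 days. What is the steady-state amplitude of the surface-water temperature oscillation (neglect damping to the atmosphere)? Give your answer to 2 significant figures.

Areal heat capacity C = ρ c_p D = 999.8 × 4184 × 13.08 = 5.47×10^7 J/(m^2 K).
Angular frequency ω = 2π / T = 2π / 1.77×10^7 s = 3.55×10^-7 s⁻¹.
Cω = 5.47×10^7 × 3.55×10^-7 = 19.4 W/(m²·K).
Amplitude A = F₀ / (Cω) = 100.4 / 19.4 = 5.17 K.

5.2 K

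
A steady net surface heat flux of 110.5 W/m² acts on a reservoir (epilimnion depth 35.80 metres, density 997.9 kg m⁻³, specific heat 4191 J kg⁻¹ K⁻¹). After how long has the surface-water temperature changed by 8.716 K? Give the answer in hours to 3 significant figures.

3280 hours

Areal heat capacity C = ρ c_p D = 997.9 × 4191 × 35.80 = 1.50×10^8 J/(m²·K).
Time required: Δt = C ΔT / F = 1.50×10^8 × 8.716 / 110.5 = 1.18×10^7 s.
In hours: 1.18×10^7 s / (3600 s/hour) = 3280 hours.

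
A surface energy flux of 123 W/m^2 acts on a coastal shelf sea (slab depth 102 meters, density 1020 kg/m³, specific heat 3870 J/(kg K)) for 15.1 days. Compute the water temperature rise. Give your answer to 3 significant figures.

0.399 K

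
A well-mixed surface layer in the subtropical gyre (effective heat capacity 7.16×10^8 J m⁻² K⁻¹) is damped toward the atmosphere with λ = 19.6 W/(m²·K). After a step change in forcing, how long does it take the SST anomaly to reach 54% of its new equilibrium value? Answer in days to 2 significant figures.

330 days

Areal heat capacity C = 7.16×10^8 J m⁻² K⁻¹ (given).
τ = C / λ = 7.16×10^8 / 19.6 = 3.65×10^7 s.
Fraction reached: 1 − e^(−t/τ) = 0.54 ⇒ t = −τ ln(1 − 0.54) = τ × 0.777.
t = 2.84×10^7 s = 328 days.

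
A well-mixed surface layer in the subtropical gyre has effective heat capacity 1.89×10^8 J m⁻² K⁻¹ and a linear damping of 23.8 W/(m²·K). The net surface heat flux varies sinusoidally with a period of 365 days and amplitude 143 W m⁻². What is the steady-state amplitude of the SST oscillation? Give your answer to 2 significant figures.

3.2 K

Areal heat capacity C = 1.89×10^8 J m⁻² K⁻¹ (given).
Angular frequency ω = 2π / T = 2π / 3.15×10^7 s = 1.99×10^-7 s⁻¹.
√((Cω)² + λ²) = √((37.7)² + 23.8²) = 44.5 W/(m²·K).
Amplitude A = F₀ / √((Cω)²+λ²) = 143 / 44.5 = 3.21 K.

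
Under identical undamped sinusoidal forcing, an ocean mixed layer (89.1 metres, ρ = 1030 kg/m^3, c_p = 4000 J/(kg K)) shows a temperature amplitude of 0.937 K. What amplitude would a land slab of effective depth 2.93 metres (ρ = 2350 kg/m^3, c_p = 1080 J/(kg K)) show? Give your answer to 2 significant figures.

C_ocean = 3.67×10^8 J/(m²·K); C_land = 7.44×10^6 J/(m²·K).
A ∝ 1/C ⇒ A_land = A_ocean × C_ocean/C_land = 0.937 × 49.4 = 46.3 K.

46 K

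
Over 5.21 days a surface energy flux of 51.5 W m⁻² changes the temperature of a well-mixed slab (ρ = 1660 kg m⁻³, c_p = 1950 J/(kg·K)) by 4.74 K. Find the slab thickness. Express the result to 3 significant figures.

1.51 m

Heat input Q = F Δt = 51.5 × 4.50×10^5 s = 2.32×10^7 J/m².
Required areal heat capacity C = Q / ΔT = 4.89×10^6 J/(m²·K).
Depth D = C / (ρ c_p) = 4.89×10^6 / (1660 × 1950) = 1.51 m.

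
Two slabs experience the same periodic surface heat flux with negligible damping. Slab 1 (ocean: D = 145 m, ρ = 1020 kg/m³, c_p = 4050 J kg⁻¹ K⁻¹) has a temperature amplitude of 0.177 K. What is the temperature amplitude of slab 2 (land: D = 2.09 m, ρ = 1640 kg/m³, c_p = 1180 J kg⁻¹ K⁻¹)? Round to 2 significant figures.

26 K

C_ocean = 5.99×10^8 J/(m²·K); C_land = 4.04×10^6 J/(m²·K).
A ∝ 1/C ⇒ A_land = A_ocean × C_ocean/C_land = 0.177 × 148 = 26.2 K.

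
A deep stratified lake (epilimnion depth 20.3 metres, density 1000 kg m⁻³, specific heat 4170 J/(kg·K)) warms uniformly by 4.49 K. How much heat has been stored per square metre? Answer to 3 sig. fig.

3.80×10^8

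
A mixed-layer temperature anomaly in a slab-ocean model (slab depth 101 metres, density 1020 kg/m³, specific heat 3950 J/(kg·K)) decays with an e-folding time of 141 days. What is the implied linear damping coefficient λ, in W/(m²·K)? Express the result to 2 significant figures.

33

Areal heat capacity C = ρ c_p D = 1020 × 3950 × 101 = 4.07×10^8 J m⁻² K⁻¹.
τ = 141 days = 1.22×10^7 s.
λ = C / τ = 4.07×10^8 / 1.22×10^7 = 33.4 W/(m²·K).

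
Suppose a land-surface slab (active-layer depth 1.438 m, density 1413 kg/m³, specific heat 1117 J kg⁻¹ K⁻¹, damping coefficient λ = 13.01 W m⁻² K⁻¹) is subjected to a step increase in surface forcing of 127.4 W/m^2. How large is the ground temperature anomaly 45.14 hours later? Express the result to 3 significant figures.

Areal heat capacity C = ρ c_p D = 1413 × 1117 × 1.438 = 2.27×10^6 J/(m^2 K).
τ = C / λ = 2.27×10^6 / 13.01 = 1.74×10^5 s.
Equilibrium anomaly ΔT_eq = F / λ = 127.4 / 13.01 = 9.79 K.
t = 45.14 hours = 1.63×10^5 s, so t/τ = 0.932.
ΔT(t) = ΔT_eq (1 − e^(−t/τ)) = 9.79 × (1 − e^−0.932) = 5.93 K.

5.93 K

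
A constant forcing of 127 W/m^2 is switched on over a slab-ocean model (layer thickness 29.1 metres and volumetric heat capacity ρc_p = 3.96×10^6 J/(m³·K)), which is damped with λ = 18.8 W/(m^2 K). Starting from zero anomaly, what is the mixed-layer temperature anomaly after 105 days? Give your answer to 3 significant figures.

5.22 K

Areal heat capacity C = ρc_p × D = 3.96×10^6 × 29.1 = 1.15×10^8 J/(m²·K).
τ = C / λ = 1.15×10^8 / 18.8 = 6.13×10^6 s.
Equilibrium anomaly ΔT_eq = F / λ = 127 / 18.8 = 6.76 K.
t = 105 days = 9.07×10^6 s, so t/τ = 1.48.
ΔT(t) = ΔT_eq (1 − e^(−t/τ)) = 6.76 × (1 − e^−1.48) = 5.22 K.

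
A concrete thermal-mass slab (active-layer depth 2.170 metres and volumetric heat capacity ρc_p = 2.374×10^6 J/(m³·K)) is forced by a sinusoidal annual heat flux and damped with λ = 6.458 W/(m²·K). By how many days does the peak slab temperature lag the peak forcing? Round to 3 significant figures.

Areal heat capacity C = ρc_p × D = 2.374×10^6 × 2.170 = 5.15×10^6 J/(m²·K).
ω = 2π / 3.15×10^7 s = 1.99×10^-7 s⁻¹.
Phase lag φ = arctan(Cω/λ) = arctan(1.03/6.458) = 0.158 rad.
Time lag = φ / ω = 0.158 / 1.99×10^-7 = 7.91×10^5 s = 9.16 days.

9.16 days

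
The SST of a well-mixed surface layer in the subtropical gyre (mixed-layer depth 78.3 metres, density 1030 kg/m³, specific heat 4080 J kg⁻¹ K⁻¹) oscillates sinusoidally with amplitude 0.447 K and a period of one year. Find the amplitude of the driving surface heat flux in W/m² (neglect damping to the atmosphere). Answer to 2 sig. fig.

Areal heat capacity C = ρ c_p D = 1030 × 4080 × 78.3 = 3.29×10^8 J/(m^2 K).
ω = 2π / 3.15×10^7 s = 1.99×10^-7 s⁻¹.
Cω = 3.29×10^8 × 1.99×10^-7 = 65.6 W/(m²·K).
F₀ = A × Cω = 0.447 × 65.6 = 29.3 W/m².

29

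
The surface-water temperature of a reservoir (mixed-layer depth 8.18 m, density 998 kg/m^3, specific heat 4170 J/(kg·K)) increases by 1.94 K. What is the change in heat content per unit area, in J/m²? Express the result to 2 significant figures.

Areal heat capacity C = ρ c_p D = 998 × 4170 × 8.18 = 3.40×10^7 J/(m²·K).
ΔQ = C ΔT = 3.40×10^7 × 1.94 = 6.60×10^7 J/m².

6.6×10^7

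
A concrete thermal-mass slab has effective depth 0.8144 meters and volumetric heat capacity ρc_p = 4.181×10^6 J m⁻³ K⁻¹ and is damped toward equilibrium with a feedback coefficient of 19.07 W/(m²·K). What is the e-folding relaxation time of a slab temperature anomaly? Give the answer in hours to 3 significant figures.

49.6 hours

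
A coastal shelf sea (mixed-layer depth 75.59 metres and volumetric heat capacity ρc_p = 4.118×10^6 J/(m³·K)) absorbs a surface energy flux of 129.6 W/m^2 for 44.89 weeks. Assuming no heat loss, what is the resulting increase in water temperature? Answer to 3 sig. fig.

11.3 K

Areal heat capacity C = ρc_p × D = 4.118×10^6 × 75.59 = 3.11×10^8 J/(m^2 K).
Net heat input Q = F Δt = 129.6 × (44.89 weeks × 6.048×10^5 s/week) = 3.52×10^9 J/m².
ΔT = Q / C = 3.52×10^9 / 3.11×10^8 = 11.3 K.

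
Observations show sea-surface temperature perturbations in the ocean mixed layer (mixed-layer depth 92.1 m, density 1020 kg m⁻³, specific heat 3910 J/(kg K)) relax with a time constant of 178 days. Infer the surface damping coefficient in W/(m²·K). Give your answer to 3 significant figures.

23.9

Areal heat capacity C = ρ c_p D = 1020 × 3910 × 92.1 = 3.67×10^8 J/(m²·K).
τ = 178 days = 1.54×10^7 s.
λ = C / τ = 3.67×10^8 / 1.54×10^7 = 23.9 W/(m²·K).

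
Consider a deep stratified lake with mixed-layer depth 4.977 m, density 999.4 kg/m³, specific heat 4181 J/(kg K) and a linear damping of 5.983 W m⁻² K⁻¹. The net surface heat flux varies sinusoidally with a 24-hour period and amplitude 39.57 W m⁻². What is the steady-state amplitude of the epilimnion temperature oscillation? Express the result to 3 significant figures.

0.0262 K

Areal heat capacity C = ρ c_p D = 999.4 × 4181 × 4.977 = 2.08×10^7 J m⁻² K⁻¹.
Angular frequency ω = 2π / T = 2π / 86400 s = 7.27×10^-5 s⁻¹.
√((Cω)² + λ²) = √((1510)² + 5.983²) = 1510 W/(m²·K).
Amplitude A = F₀ / √((Cω)²+λ²) = 39.57 / 1510 = 0.0262 K.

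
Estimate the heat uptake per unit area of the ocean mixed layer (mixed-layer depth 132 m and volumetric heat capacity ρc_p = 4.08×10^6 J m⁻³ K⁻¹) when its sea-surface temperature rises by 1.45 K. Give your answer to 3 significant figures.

7.81×10^8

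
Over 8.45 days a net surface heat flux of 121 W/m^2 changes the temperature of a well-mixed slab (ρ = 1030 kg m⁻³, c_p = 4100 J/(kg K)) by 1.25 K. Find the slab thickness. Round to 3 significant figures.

Heat input Q = F Δt = 121 × 7.30×10^5 s = 8.83×10^7 J/m².
Required areal heat capacity C = Q / ΔT = 7.07×10^7 J/(m²·K).
Depth D = C / (ρ c_p) = 7.07×10^7 / (1030 × 4100) = 16.7 m.

16.7 m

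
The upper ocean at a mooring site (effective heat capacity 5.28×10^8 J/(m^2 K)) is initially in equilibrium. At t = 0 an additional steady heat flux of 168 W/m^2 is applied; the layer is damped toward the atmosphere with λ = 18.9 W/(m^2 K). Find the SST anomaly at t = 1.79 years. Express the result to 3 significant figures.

Areal heat capacity C = 5.28×10^8 J/(m^2 K) (given).
τ = C / λ = 5.28×10^8 / 18.9 = 2.79×10^7 s.
Equilibrium anomaly ΔT_eq = F / λ = 168 / 18.9 = 8.89 K.
t = 1.79 years = 5.65×10^7 s, so t/τ = 2.02.
ΔT(t) = ΔT_eq (1 − e^(−t/τ)) = 8.89 × (1 − e^−2.02) = 7.71 K.

7.71 K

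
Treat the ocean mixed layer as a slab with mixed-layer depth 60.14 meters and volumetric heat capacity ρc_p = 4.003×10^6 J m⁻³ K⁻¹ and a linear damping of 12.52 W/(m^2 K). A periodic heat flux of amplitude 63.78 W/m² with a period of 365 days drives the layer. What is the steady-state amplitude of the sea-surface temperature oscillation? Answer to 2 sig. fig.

Areal heat capacity C = ρc_p × D = 4.003×10^6 × 60.14 = 2.41×10^8 J/(m^2 K).
Angular frequency ω = 2π / T = 2π / 3.15×10^7 s = 1.99×10^-7 s⁻¹.
√((Cω)² + λ²) = √((48.0)² + 12.52²) = 49.6 W/(m²·K).
Amplitude A = F₀ / √((Cω)²+λ²) = 63.78 / 49.6 = 1.29 K.

1.3 K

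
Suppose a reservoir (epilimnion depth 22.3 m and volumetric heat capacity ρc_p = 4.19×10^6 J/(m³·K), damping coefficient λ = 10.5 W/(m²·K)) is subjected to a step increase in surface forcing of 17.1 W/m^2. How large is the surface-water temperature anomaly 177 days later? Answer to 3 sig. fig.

Areal heat capacity C = ρc_p × D = 4.19×10^6 × 22.3 = 9.34×10^7 J/(m²·K).
τ = C / λ = 9.34×10^7 / 10.5 = 8.90×10^6 s.
Equilibrium anomaly ΔT_eq = F / λ = 17.1 / 10.5 = 1.63 K.
t = 177 days = 1.53×10^7 s, so t/τ = 1.72.
ΔT(t) = ΔT_eq (1 − e^(−t/τ)) = 1.63 × (1 − e^−1.72) = 1.34 K.

1.34 K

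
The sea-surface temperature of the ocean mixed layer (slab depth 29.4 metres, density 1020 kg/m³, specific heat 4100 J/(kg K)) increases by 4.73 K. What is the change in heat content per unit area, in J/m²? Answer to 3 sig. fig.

5.82×10^8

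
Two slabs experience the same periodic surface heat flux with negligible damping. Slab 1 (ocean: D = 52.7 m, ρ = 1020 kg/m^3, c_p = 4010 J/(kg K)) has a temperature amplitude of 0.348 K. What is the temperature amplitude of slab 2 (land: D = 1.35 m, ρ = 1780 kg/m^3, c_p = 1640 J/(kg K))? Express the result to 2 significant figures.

C_ocean = 2.16×10^8 J/(m²·K); C_land = 3.94×10^6 J/(m²·K).
A ∝ 1/C ⇒ A_land = A_ocean × C_ocean/C_land = 0.348 × 54.7 = 19.0 K.

19 K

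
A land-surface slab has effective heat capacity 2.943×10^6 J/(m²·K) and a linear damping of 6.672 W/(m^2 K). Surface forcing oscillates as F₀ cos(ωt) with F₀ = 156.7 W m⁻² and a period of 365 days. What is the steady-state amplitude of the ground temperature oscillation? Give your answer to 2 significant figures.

23 K

Areal heat capacity C = 2.943×10^6 J/(m²·K) (given).
Angular frequency ω = 2π / T = 2π / 3.15×10^7 s = 1.99×10^-7 s⁻¹.
√((Cω)² + λ²) = √((0.586)² + 6.672²) = 6.70 W/(m²·K).
Amplitude A = F₀ / √((Cω)²+λ²) = 156.7 / 6.70 = 23.4 K.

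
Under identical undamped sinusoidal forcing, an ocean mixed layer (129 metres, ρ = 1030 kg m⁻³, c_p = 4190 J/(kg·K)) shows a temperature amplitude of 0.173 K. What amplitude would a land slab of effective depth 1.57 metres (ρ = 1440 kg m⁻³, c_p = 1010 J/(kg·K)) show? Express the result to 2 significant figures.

42 K

C_ocean = 5.57×10^8 J/(m²·K); C_land = 2.28×10^6 J/(m²·K).
A ∝ 1/C ⇒ A_land = A_ocean × C_ocean/C_land = 0.173 × 244 = 42.2 K.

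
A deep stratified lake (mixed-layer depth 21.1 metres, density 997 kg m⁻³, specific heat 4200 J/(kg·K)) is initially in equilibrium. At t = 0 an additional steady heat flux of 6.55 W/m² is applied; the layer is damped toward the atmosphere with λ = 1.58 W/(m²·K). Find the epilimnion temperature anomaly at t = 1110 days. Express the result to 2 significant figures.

Areal heat capacity C = ρ c_p D = 997 × 4200 × 21.1 = 8.84×10^7 J m⁻² K⁻¹.
τ = C / λ = 8.84×10^7 / 1.58 = 5.59×10^7 s.
Equilibrium anomaly ΔT_eq = F / λ = 6.55 / 1.58 = 4.15 K.
t = 1110 days = 9.59×10^7 s, so t/τ = 1.72.
ΔT(t) = ΔT_eq (1 − e^(−t/τ)) = 4.15 × (1 − e^−1.72) = 3.40 K.

3.4 K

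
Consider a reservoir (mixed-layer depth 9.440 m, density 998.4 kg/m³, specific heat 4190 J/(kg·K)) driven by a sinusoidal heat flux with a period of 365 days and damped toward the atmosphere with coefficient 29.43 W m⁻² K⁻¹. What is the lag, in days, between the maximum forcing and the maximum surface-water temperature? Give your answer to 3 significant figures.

15.2 days

Areal heat capacity C = ρ c_p D = 998.4 × 4190 × 9.440 = 3.95×10^7 J/(m²·K).
ω = 2π / 3.15×10^7 s = 1.99×10^-7 s⁻¹.
Phase lag φ = arctan(Cω/λ) = arctan(7.87/29.43) = 0.261 rad.
Time lag = φ / ω = 0.261 / 1.99×10^-7 = 1.31×10^6 s = 15.2 days.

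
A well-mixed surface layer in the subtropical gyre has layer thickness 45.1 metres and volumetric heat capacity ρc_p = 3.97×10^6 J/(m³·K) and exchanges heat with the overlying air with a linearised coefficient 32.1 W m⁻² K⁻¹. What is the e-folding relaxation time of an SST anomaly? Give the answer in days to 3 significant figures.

Areal heat capacity C = ρc_p × D = 3.97×10^6 × 45.1 = 1.79×10^8 J/(m²·K).
Relaxation time τ = C / λ = 1.79×10^8 / 32.1 = 5.58×10^6 s.
In days: 5.58×10^6 s / (86400 s/day) = 64.6 days.

64.6 days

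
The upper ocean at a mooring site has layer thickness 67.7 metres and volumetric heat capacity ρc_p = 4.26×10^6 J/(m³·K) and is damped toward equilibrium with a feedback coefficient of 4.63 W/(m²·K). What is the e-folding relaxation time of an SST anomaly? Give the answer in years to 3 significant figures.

Areal heat capacity C = ρc_p × D = 4.26×10^6 × 67.7 = 2.88×10^8 J m⁻² K⁻¹.
Relaxation time τ = C / λ = 2.88×10^8 / 4.63 = 6.23×10^7 s.
In years: 6.23×10^7 s / (3.156×10^7 s/year) = 1.97 years.

1.97 years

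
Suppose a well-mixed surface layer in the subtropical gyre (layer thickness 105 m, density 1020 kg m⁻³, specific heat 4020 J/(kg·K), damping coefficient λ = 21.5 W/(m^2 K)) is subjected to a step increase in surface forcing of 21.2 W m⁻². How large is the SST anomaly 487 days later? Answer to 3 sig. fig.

Areal heat capacity C = ρ c_p D = 1020 × 4020 × 105 = 4.31×10^8 J/(m²·K).
τ = C / λ = 4.31×10^8 / 21.5 = 2.00×10^7 s.
Equilibrium anomaly ΔT_eq = F / λ = 21.2 / 21.5 = 0.986 K.
t = 487 days = 4.21×10^7 s, so t/τ = 2.10.
ΔT(t) = ΔT_eq (1 − e^(−t/τ)) = 0.986 × (1 − e^−2.10) = 0.865 K.

0.865 K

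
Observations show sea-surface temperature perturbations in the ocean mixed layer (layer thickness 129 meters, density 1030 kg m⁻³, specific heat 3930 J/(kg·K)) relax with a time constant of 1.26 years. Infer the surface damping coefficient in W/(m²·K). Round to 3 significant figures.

Areal heat capacity C = ρ c_p D = 1030 × 3930 × 129 = 5.22×10^8 J m⁻² K⁻¹.
τ = 1.26 years = 3.98×10^7 s.
λ = C / τ = 5.22×10^8 / 3.98×10^7 = 13.1 W/(m²·K).

13.1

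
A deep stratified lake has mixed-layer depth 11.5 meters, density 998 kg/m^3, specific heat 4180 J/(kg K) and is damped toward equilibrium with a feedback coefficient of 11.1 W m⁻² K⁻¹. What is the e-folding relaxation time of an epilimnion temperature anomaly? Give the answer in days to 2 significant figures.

50 days

Areal heat capacity C = ρ c_p D = 998 × 4180 × 11.5 = 4.80×10^7 J/(m^2 K).
Relaxation time τ = C / λ = 4.80×10^7 / 11.1 = 4.32×10^6 s.
In days: 4.32×10^6 s / (86400 s/day) = 50.0 days.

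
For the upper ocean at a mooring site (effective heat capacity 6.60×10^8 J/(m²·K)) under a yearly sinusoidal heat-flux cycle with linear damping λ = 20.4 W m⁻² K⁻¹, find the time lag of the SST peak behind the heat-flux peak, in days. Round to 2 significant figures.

82 days

Areal heat capacity C = 6.60×10^8 J/(m²·K) (given).
ω = 2π / 3.15×10^7 s = 1.99×10^-7 s⁻¹.
Phase lag φ = arctan(Cω/λ) = arctan(131/20.4) = 1.42 rad.
Time lag = φ / ω = 1.42 / 1.99×10^-7 = 7.11×10^6 s = 82.3 days.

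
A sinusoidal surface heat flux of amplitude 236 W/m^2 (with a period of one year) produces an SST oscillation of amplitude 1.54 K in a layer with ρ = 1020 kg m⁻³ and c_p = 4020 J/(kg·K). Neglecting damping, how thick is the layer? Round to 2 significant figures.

190 m

ω = 2π / 3.15×10^7 s = 1.99×10^-7 s⁻¹.
Required C = F₀ / (A ω) = 236 / (1.54 × 1.99×10^-7) = 7.69×10^8 J/(m²·K).
D = C / (ρ c_p) = 7.69×10^8 / (1020 × 4020) = 188 m.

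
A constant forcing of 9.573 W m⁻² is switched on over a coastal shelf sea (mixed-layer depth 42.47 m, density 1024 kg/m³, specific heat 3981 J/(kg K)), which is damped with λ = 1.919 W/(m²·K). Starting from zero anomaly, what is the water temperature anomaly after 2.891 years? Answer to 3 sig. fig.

3.17 K

Areal heat capacity C = ρ c_p D = 1024 × 3981 × 42.47 = 1.73×10^8 J/(m²·K).
τ = C / λ = 1.73×10^8 / 1.919 = 9.02×10^7 s.
Equilibrium anomaly ΔT_eq = F / λ = 9.573 / 1.919 = 4.99 K.
t = 2.891 years = 9.12×10^7 s, so t/τ = 1.01.
ΔT(t) = ΔT_eq (1 − e^(−t/τ)) = 4.99 × (1 − e^−1.01) = 3.17 K.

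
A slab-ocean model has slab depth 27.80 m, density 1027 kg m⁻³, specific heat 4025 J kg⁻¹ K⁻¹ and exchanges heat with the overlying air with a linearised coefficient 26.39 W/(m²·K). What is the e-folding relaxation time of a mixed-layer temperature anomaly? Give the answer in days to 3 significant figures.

Areal heat capacity C = ρ c_p D = 1027 × 4025 × 27.80 = 1.15×10^8 J/(m^2 K).
Relaxation time τ = C / λ = 1.15×10^8 / 26.39 = 4.35×10^6 s.
In days: 4.35×10^6 s / (86400 s/day) = 50.4 days.

50.4 days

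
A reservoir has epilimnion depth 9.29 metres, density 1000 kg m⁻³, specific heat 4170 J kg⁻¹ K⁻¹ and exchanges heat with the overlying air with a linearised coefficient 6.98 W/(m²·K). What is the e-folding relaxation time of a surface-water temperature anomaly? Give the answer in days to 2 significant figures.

Areal heat capacity C = ρ c_p D = 1000 × 4170 × 9.29 = 3.87×10^7 J/(m^2 K).
Relaxation time τ = C / λ = 3.87×10^7 / 6.98 = 5.55×10^6 s.
In days: 5.55×10^6 s / (86400 s/day) = 64.2 days.

64 days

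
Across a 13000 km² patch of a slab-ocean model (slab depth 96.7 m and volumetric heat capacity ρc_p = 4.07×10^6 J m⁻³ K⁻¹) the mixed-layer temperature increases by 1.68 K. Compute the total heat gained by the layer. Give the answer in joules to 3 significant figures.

8.60×10^18 J

Areal heat capacity C = ρc_p × D = 4.07×10^6 × 96.7 = 3.94×10^8 J/(m²·K).
Heat per unit area: q = C ΔT = 3.94×10^8 × 1.68 = 6.61×10^8 J/m².
Total heat: Q = q × A = 6.61×10^8 × (13000 × 10⁶ m²) = 8.60×10^18 J.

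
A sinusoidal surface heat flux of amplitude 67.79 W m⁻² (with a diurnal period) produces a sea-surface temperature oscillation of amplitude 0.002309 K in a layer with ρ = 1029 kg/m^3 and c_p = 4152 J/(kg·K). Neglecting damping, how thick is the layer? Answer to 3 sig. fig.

94.5 m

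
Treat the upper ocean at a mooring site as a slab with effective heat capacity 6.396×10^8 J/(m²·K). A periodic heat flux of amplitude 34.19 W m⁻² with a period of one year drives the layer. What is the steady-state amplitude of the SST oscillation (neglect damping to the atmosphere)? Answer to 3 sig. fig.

Areal heat capacity C = 6.396×10^8 J/(m²·K) (given).
Angular frequency ω = 2π / T = 2π / 3.15×10^7 s = 1.99×10^-7 s⁻¹.
Cω = 6.40×10^8 × 1.99×10^-7 = 127 W/(m²·K).
Amplitude A = F₀ / (Cω) = 34.19 / 127 = 0.268 K.

0.268 K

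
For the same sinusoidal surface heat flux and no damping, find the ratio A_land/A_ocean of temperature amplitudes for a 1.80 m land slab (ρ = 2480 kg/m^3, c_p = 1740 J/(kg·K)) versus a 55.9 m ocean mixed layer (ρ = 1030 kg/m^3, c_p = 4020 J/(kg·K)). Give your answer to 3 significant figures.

29.8

C_ocean = 1030 × 4020 × 55.9 = 2.31×10^8 J/(m²·K).
C_land = 2480 × 1740 × 1.80 = 7.77×10^6 J/(m²·K).
Undamped amplitude ∝ 1/C, so A_land/A_ocean = C_ocean/C_land = 29.8.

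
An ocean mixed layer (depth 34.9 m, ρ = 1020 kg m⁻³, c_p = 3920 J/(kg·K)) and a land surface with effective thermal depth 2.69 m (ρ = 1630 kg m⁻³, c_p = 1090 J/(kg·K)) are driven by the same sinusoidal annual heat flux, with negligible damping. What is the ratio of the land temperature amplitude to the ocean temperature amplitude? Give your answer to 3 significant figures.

C_ocean = 1020 × 3920 × 34.9 = 1.40×10^8 J/(m²·K).
C_land = 1630 × 1090 × 2.69 = 4.78×10^6 J/(m²·K).
Undamped amplitude ∝ 1/C, so A_land/A_ocean = C_ocean/C_land = 29.2.

29.2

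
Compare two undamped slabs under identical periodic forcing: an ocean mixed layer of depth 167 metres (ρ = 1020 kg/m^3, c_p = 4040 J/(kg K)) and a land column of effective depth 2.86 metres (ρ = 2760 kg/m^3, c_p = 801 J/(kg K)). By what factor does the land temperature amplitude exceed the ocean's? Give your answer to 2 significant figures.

C_ocean = 1020 × 4040 × 167 = 6.88×10^8 J/(m²·K).
C_land = 2760 × 801 × 2.86 = 6.32×10^6 J/(m²·K).
Undamped amplitude ∝ 1/C, so A_land/A_ocean = C_ocean/C_land = 109.

110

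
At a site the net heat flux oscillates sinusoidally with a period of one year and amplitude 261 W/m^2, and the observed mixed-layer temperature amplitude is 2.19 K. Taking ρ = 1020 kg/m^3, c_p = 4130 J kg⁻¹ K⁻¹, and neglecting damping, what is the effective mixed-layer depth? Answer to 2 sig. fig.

ω = 2π / 3.15×10^7 s = 1.99×10^-7 s⁻¹.
Required C = F₀ / (A ω) = 261 / (2.19 × 1.99×10^-7) = 5.98×10^8 J/(m²·K).
D = C / (ρ c_p) = 5.98×10^8 / (1020 × 4130) = 142 m.

140 m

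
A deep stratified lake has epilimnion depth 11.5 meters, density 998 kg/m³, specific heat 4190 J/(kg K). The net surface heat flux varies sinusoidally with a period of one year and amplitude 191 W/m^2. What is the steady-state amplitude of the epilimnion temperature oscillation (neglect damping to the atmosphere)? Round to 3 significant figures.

19.9 K

Areal heat capacity C = ρ c_p D = 998 × 4190 × 11.5 = 4.81×10^7 J/(m²·K).
Angular frequency ω = 2π / T = 2π / 3.15×10^7 s = 1.99×10^-7 s⁻¹.
Cω = 4.81×10^7 × 1.99×10^-7 = 9.58 W/(m²·K).
Amplitude A = F₀ / (Cω) = 191 / 9.58 = 19.9 K.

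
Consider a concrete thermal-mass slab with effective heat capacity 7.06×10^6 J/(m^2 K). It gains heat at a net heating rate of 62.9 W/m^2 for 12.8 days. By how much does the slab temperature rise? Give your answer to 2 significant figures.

9.9 K

Areal heat capacity C = 7.06×10^6 J/(m^2 K) (given).
Net heat input Q = F Δt = 62.9 × (12.8 days × 86400 s/day) = 6.96×10^7 J/m².
ΔT = Q / C = 6.96×10^7 / 7.06×10^6 = 9.85 K.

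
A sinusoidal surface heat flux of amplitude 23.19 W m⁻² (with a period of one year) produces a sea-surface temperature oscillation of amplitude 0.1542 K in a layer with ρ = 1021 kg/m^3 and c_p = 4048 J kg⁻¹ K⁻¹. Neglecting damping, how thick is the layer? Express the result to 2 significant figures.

180 m

ω = 2π / 3.15×10^7 s = 1.99×10^-7 s⁻¹.
Required C = F₀ / (A ω) = 23.19 / (0.1542 × 1.99×10^-7) = 7.55×10^8 J/(m²·K).
D = C / (ρ c_p) = 7.55×10^8 / (1021 × 4048) = 183 m.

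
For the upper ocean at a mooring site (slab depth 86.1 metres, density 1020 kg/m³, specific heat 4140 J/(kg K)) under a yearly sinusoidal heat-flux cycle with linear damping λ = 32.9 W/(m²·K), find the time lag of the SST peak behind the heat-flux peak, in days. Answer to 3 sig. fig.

66.5 days

Areal heat capacity C = ρ c_p D = 1020 × 4140 × 86.1 = 3.64×10^8 J/(m^2 K).
ω = 2π / 3.15×10^7 s = 1.99×10^-7 s⁻¹.
Phase lag φ = arctan(Cω/λ) = arctan(72.4/32.9) = 1.14 rad.
Time lag = φ / ω = 1.14 / 1.99×10^-7 = 5.74×10^6 s = 66.5 days.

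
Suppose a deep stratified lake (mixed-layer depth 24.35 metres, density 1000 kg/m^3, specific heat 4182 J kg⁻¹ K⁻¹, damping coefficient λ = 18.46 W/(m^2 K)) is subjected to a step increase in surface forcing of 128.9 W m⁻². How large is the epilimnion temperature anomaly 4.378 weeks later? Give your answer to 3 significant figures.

2.66 K

Areal heat capacity C = ρ c_p D = 1000 × 4182 × 24.35 = 1.02×10^8 J/(m²·K).
τ = C / λ = 1.02×10^8 / 18.46 = 5.52×10^6 s.
Equilibrium anomaly ΔT_eq = F / λ = 128.9 / 18.46 = 6.98 K.
t = 4.378 weeks = 2.65×10^6 s, so t/τ = 0.480.
ΔT(t) = ΔT_eq (1 − e^(−t/τ)) = 6.98 × (1 − e^−0.480) = 2.66 K.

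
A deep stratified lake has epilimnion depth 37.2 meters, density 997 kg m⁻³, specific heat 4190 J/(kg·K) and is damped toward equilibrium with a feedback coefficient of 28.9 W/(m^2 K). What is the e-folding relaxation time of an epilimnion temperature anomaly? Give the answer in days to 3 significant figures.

62.2 days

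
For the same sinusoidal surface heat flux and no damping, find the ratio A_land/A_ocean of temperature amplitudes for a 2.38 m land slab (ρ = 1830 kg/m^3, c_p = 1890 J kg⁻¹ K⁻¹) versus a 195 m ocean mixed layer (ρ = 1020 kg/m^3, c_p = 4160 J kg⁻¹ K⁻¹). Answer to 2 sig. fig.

C_ocean = 1020 × 4160 × 195 = 8.27×10^8 J/(m²·K).
C_land = 1830 × 1890 × 2.38 = 8.23×10^6 J/(m²·K).
Undamped amplitude ∝ 1/C, so A_land/A_ocean = C_ocean/C_land = 101.

100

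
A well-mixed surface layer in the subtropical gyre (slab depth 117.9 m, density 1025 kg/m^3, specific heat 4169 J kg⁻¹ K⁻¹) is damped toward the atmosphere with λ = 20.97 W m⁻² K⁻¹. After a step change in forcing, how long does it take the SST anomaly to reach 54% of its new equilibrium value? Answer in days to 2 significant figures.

220 days

Areal heat capacity C = ρ c_p D = 1025 × 4169 × 117.9 = 5.04×10^8 J/(m^2 K).
τ = C / λ = 5.04×10^8 / 20.97 = 2.40×10^7 s.
Fraction reached: 1 − e^(−t/τ) = 0.54 ⇒ t = −τ ln(1 − 0.54) = τ × 0.777.
t = 1.87×10^7 s = 216 days.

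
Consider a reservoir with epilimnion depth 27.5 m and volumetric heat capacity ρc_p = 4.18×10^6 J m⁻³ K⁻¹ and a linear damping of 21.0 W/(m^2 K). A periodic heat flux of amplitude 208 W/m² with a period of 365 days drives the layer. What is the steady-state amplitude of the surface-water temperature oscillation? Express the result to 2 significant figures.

Areal heat capacity C = ρc_p × D = 4.18×10^6 × 27.5 = 1.15×10^8 J/(m²·K).
Angular frequency ω = 2π / T = 2π / 3.15×10^7 s = 1.99×10^-7 s⁻¹.
√((Cω)² + λ²) = √((22.9)² + 21.0²) = 31.1 W/(m²·K).
Amplitude A = F₀ / √((Cω)²+λ²) = 208 / 31.1 = 6.69 K.

6.7 K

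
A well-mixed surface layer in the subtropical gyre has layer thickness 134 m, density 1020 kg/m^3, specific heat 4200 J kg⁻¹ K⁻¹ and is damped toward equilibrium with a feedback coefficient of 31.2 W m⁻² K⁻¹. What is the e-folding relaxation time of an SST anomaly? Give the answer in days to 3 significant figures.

213 days

Areal heat capacity C = ρ c_p D = 1020 × 4200 × 134 = 5.74×10^8 J/(m^2 K).
Relaxation time τ = C / λ = 5.74×10^8 / 31.2 = 1.84×10^7 s.
In days: 1.84×10^7 s / (86400 s/day) = 213 days.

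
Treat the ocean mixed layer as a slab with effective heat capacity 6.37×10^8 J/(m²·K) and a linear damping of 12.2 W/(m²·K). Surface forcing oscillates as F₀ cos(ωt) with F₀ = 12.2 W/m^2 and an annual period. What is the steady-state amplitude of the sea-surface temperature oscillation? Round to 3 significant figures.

Areal heat capacity C = 6.37×10^8 J/(m²·K) (given).
Angular frequency ω = 2π / T = 2π / 3.15×10^7 s = 1.99×10^-7 s⁻¹.
√((Cω)² + λ²) = √((127)² + 12.2²) = 127 W/(m²·K).
Amplitude A = F₀ / √((Cω)²+λ²) = 12.2 / 127 = 0.0957 K.

0.0957 K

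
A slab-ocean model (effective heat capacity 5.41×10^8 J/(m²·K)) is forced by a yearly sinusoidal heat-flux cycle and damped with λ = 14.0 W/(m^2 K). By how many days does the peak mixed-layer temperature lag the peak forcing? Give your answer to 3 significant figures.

83.7 days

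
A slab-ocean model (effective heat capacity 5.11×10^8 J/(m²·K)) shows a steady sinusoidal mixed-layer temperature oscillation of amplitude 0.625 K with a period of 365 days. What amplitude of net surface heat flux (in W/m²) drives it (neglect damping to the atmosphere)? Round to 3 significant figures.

Areal heat capacity C = 5.11×10^8 J/(m²·K) (given).
ω = 2π / 3.15×10^7 s = 1.99×10^-7 s⁻¹.
Cω = 5.11×10^8 × 1.99×10^-7 = 102 W/(m²·K).
F₀ = A × Cω = 0.625 × 102 = 63.6 W/m².

63.6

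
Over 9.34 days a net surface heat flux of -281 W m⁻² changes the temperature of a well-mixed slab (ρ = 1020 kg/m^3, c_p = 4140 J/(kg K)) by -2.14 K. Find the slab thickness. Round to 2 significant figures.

25 m

Heat input Q = F Δt = -281 × 8.07×10^5 s = -2.27×10^8 J/m².
Required areal heat capacity C = Q / ΔT = 1.06×10^8 J/(m²·K).
Depth D = C / (ρ c_p) = 1.06×10^8 / (1020 × 4140) = 25.1 m.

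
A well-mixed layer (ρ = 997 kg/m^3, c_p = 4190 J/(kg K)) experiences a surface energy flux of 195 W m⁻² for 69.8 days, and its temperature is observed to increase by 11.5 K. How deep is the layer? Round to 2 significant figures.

24 m

Heat input Q = F Δt = 195 × 6.03×10^6 s = 1.18×10^9 J/m².
Required areal heat capacity C = Q / ΔT = 1.02×10^8 J/(m²·K).
Depth D = C / (ρ c_p) = 1.02×10^8 / (997 × 4190) = 24.5 m.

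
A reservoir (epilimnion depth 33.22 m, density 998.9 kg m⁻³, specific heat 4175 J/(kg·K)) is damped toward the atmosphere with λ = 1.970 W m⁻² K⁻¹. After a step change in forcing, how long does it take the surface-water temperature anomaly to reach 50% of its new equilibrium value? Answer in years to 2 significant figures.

1.5 years

Areal heat capacity C = ρ c_p D = 998.9 × 4175 × 33.22 = 1.39×10^8 J/(m²·K).
τ = C / λ = 1.39×10^8 / 1.970 = 7.03×10^7 s.
Fraction reached: 1 − e^(−t/τ) = 0.50 ⇒ t = −τ ln(1 − 0.50) = τ × 0.693.
t = 4.87×10^7 s = 1.54 years.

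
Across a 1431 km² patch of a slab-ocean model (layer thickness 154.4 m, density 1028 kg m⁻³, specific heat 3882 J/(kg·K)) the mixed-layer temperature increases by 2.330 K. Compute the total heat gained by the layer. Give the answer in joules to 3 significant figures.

Areal heat capacity C = ρ c_p D = 1028 × 3882 × 154.4 = 6.16×10^8 J/(m^2 K).
Heat per unit area: q = C ΔT = 6.16×10^8 × 2.330 = 1.44×10^9 J/m².
Total heat: Q = q × A = 1.44×10^9 × (1431 × 10⁶ m²) = 2.05×10^18 J.

2.05×10^18 J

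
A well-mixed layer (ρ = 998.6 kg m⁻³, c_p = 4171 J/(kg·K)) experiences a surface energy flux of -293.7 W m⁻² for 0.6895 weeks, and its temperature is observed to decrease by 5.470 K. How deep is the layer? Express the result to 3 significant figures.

5.38 m

Heat input Q = F Δt = -293.7 × 4.17×10^5 s = -1.22×10^8 J/m².
Required areal heat capacity C = Q / ΔT = 2.24×10^7 J/(m²·K).
Depth D = C / (ρ c_p) = 2.24×10^7 / (998.6 × 4171) = 5.38 m.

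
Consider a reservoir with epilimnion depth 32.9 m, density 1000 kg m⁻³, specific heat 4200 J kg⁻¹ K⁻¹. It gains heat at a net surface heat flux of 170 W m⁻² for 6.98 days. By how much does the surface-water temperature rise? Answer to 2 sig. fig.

Areal heat capacity C = ρ c_p D = 1000 × 4200 × 32.9 = 1.38×10^8 J m⁻² K⁻¹.
Net heat input Q = F Δt = 170 × (6.98 days × 86400 s/day) = 1.03×10^8 J/m².
ΔT = Q / C = 1.03×10^8 / 1.38×10^8 = 0.742 K.

0.74 K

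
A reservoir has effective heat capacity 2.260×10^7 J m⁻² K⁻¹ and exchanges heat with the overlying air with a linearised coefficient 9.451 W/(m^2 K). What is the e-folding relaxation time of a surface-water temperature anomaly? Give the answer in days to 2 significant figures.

28 days

Areal heat capacity C = 2.260×10^7 J m⁻² K⁻¹ (given).
Relaxation time τ = C / λ = 2.26×10^7 / 9.451 = 2.39×10^6 s.
In days: 2.39×10^6 s / (86400 s/day) = 27.7 days.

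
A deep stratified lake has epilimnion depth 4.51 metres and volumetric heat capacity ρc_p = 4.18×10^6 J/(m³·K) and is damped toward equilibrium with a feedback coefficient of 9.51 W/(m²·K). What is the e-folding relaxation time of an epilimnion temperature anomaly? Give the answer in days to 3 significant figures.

22.9 days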